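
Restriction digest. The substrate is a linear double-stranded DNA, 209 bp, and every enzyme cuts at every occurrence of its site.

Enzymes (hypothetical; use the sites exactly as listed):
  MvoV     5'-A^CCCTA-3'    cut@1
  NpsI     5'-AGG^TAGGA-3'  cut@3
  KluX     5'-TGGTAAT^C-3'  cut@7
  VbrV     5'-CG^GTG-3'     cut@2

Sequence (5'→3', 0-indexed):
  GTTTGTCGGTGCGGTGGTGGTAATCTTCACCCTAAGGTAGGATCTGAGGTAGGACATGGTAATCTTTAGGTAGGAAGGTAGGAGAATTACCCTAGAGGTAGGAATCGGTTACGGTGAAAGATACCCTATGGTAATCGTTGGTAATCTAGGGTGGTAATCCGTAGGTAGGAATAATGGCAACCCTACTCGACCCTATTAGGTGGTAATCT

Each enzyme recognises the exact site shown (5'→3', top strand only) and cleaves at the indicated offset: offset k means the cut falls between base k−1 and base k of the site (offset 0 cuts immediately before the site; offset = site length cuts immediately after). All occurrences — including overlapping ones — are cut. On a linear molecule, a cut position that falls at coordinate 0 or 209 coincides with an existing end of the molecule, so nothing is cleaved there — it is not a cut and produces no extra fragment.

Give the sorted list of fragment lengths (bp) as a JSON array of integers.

[2,5,5,7,7,8,8,8,9,10,10,10,11,11,12,12,13,14,15,15,17]

Scan for sites:
  MvoV ACCCTA/1: at [28, 88, 122, 179, 189] ⇒ [29, 89, 123, 180, 190]
  NpsI AGGTAGGA/3: at [34, 46, 67, 75, 95, 162] ⇒ [37, 49, 70, 78, 98, 165]
  KluX TGGTAATC/7: at [17, 56, 128, 138, 151, 200] ⇒ [24, 63, 135, 145, 158, 207]
  VbrV CGGTG/2: at [6, 11, 111] ⇒ [8, 13, 113]

All cut coordinates (distinct, sorted): [8, 13, 24, 29, 37, 49, 63, 70, 78, 89, 98, 113, 123, 135, 145, 158, 165, 180, 190, 207]

Fragment lengths:
  [0,8): 8 bp
  [8,13): 5 bp
  [13,24): 11 bp
  [24,29): 5 bp
  [29,37): 8 bp
  [37,49): 12 bp
  [49,63): 14 bp
  [63,70): 7 bp
  [70,78): 8 bp
  [78,89): 11 bp
  [89,98): 9 bp
  [98,113): 15 bp
  [113,123): 10 bp
  [123,135): 12 bp
  [135,145): 10 bp
  [145,158): 13 bp
  [158,165): 7 bp
  [165,180): 15 bp
  [180,190): 10 bp
  [190,207): 17 bp
  [207,209): 2 bp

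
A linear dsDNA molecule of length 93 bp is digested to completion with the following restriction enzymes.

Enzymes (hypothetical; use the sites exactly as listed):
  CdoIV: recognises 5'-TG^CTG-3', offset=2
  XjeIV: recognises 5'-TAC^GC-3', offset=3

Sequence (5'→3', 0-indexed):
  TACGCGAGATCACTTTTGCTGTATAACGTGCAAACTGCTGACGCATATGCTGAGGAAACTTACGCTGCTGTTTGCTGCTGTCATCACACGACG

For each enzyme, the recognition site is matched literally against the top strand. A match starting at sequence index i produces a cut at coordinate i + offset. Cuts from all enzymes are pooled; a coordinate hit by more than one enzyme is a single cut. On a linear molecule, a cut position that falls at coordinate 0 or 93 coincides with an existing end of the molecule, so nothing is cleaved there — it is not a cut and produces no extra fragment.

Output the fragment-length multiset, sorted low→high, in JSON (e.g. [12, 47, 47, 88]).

Scan for sites:
  CdoIV (TGCTG, off=2): starts [16, 35, 47, 65, 72, 75] → cuts [18, 37, 49, 67, 74, 77]
  XjeIV (TACGC, off=3): starts [0, 60] → cuts [3, 63]

Pooled cuts: [3, 18, 37, 49, 63, 67, 74, 77]

Fragment lengths:
  [0,3): 3 bp
  [3,18): 15 bp
  [18,37): 19 bp
  [37,49): 12 bp
  [49,63): 14 bp
  [63,67): 4 bp
  [67,74): 7 bp
  [74,77): 3 bp
  [77,93): 16 bp

[3,3,4,7,12,14,15,16,19]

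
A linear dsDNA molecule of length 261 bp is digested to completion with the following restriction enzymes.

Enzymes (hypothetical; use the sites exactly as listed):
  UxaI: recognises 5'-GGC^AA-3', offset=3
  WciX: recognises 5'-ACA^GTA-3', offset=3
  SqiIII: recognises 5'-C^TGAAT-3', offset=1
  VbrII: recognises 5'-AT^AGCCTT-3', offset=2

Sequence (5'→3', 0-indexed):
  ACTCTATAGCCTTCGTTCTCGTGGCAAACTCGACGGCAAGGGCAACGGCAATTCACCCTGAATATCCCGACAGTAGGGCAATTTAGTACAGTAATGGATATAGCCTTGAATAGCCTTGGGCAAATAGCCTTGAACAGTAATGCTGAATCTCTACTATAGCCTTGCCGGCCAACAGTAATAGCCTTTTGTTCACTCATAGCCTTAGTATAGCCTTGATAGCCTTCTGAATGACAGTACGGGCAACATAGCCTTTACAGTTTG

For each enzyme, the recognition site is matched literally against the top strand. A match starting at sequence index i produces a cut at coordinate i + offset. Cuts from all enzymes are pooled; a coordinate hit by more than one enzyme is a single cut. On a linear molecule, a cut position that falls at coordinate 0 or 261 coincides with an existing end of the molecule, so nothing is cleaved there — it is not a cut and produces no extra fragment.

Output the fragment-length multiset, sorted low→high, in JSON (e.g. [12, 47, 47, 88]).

Site scan:
  UxaI (GGCAA, off=3): starts [22, 34, 40, 46, 76, 118, 238] → cuts [25, 37, 43, 49, 79, 121, 241]
  WciX (ACAGTA, off=3): starts [69, 87, 133, 171, 230] → cuts [72, 90, 136, 174, 233]
  SqiIII (CTGAAT, off=1): starts [57, 142, 223] → cuts [58, 143, 224]
  VbrII (ATAGCCTT, off=2): starts [5, 99, 109, 123, 155, 177, 195, 206, 215, 244] → cuts [7, 101, 111, 125, 157, 179, 197, 208, 217, 246]

Pooled cuts: [7, 25, 37, 43, 49, 58, 72, 79, 90, 101, 111, 121, 125, 136, 143, 157, 174, 179, 197, 208, 217, 224, 233, 241, 246]

Fragment lengths:
  [0,7): 7 bp
  [7,25): 18 bp
  [25,37): 12 bp
  [37,43): 6 bp
  [43,49): 6 bp
  [49,58): 9 bp
  [58,72): 14 bp
  [72,79): 7 bp
  [79,90): 11 bp
  [90,101): 11 bp
  [101,111): 10 bp
  [111,121): 10 bp
  [121,125): 4 bp
  [125,136): 11 bp
  [136,143): 7 bp
  [143,157): 14 bp
  [157,174): 17 bp
  [174,179): 5 bp
  [179,197): 18 bp
  [197,208): 11 bp
  [208,217): 9 bp
  [217,224): 7 bp
  [224,233): 9 bp
  [233,241): 8 bp
  [241,246): 5 bp
  [246,261): 15 bp

[4,5,5,6,6,7,7,7,7,8,9,9,9,10,10,11,11,11,11,12,14,14,15,17,18,18]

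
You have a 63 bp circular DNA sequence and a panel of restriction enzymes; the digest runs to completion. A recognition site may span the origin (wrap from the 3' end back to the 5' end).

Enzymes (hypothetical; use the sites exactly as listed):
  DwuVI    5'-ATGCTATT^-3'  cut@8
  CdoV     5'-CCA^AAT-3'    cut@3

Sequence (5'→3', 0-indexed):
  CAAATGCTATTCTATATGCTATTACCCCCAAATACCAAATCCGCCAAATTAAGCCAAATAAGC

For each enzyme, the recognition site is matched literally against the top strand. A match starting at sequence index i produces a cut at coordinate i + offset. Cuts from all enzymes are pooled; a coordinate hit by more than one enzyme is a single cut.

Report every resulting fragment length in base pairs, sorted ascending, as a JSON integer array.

Per-enzyme occurrences:
  DwuVI ATGCTATT/8: at [3, 15] ⇒ [11, 23]
  CdoV CCAAAT/3: at [27, 34, 43, 53, 62] ⇒ [2, 30, 37, 46, 56]

Pooled cuts: [2, 11, 23, 30, 37, 46, 56]

Fragments:
  2→11: 9 bp
  11→23: 12 bp
  23→30: 7 bp
  30→37: 7 bp
  37→46: 9 bp
  46→56: 10 bp
  56→2 (wrap): 63-56+2 = 9 bp

[7,7,9,9,9,10,12]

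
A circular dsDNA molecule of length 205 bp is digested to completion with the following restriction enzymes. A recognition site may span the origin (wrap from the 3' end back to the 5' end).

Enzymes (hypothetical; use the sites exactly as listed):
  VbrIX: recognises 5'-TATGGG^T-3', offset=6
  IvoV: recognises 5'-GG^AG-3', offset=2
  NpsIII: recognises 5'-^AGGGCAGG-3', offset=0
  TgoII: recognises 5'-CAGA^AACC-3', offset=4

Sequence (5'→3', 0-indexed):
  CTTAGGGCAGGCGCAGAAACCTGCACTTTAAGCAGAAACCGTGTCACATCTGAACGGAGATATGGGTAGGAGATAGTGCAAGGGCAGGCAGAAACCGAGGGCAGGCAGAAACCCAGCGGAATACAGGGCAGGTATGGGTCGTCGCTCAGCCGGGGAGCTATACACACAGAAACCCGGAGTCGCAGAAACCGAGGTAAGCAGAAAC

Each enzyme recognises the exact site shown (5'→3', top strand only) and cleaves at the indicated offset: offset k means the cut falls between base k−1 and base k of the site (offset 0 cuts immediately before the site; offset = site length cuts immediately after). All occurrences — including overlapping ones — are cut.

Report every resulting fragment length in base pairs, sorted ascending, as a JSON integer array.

[4,5,6,7,9,9,10,12,12,14,14,15,15,16,17,19,21]

Per-enzyme occurrences:
  VbrIX (TATGGGT, off=6): starts [60, 132] → cuts [66, 138]
  IvoV (GGAG, off=2): starts [55, 68, 153, 175] → cuts [57, 70, 155, 177]
  NpsIII (AGGGCAGG, off=0): starts [3, 80, 97, 124] → cuts [3, 80, 97, 124]
  TgoII (CAGAAACC, off=4): starts [13, 32, 88, 105, 166, 182, 198] → cuts [17, 36, 92, 109, 170, 186, 202]

Pooled cuts: [3, 17, 36, 57, 66, 70, 80, 92, 97, 109, 124, 138, 155, 170, 177, 186, 202]

Fragment lengths:
  3→17: 14 bp
  17→36: 19 bp
  36→57: 21 bp
  57→66: 9 bp
  66→70: 4 bp
  70→80: 10 bp
  80→92: 12 bp
  92→97: 5 bp
  97→109: 12 bp
  109→124: 15 bp
  124→138: 14 bp
  138→155: 17 bp
  155→170: 15 bp
  170→177: 7 bp
  177→186: 9 bp
  186→202: 16 bp
  202→3 (wrap): 205-202+3 = 6 bp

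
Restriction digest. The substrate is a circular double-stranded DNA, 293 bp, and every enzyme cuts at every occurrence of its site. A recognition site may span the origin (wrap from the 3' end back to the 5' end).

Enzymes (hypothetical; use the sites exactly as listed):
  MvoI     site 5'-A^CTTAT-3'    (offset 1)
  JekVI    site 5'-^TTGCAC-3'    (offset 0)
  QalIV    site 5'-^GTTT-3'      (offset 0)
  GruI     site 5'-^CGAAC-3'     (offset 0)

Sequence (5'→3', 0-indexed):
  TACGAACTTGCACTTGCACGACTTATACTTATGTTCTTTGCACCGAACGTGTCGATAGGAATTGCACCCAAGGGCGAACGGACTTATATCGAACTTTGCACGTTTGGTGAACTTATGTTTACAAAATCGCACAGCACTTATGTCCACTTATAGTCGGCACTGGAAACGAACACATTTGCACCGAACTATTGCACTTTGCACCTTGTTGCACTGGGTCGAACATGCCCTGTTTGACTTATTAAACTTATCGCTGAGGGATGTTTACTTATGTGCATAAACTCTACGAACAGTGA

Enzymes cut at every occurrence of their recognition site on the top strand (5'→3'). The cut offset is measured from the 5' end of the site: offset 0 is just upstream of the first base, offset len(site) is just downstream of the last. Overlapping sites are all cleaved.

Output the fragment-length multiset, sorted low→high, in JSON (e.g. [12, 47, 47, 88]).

[5,5,5,6,6,6,6,6,6,6,7,7,7,8,8,9,9,10,10,10,10,11,12,12,13,16,18,19,20,20]

Site scan:
  MvoI (ACTTAT, off=1): starts [20, 26, 81, 110, 135, 145, 233, 242, 263] → cuts [21, 27, 82, 111, 136, 146, 234, 243, 264]
  JekVI (TTGCAC, off=0): starts [7, 13, 37, 61, 95, 175, 188, 195, 205] → cuts [7, 13, 37, 61, 95, 175, 188, 195, 205]
  QalIV (GTTT, off=0): starts [101, 116, 228, 259] → cuts [101, 116, 228, 259]
  GruI (CGAAC, off=0): starts [2, 43, 74, 89, 166, 181, 216, 283] → cuts [2, 43, 74, 89, 166, 181, 216, 283]

All cut coordinates (distinct, sorted): [2, 7, 13, 21, 27, 37, 43, 61, 74, 82, 89, 95, 101, 111, 116, 136, 146, 166, 175, 181, 188, 195, 205, 216, 228, 234, 243, 259, 264, 283]

Fragment lengths:
  2→7: 5 bp
  7→13: 6 bp
  13→21: 8 bp
  21→27: 6 bp
  27→37: 10 bp
  37→43: 6 bp
  43→61: 18 bp
  61→74: 13 bp
  74→82: 8 bp
  82→89: 7 bp
  89→95: 6 bp
  95→101: 6 bp
  101→111: 10 bp
  111→116: 5 bp
  116→136: 20 bp
  136→146: 10 bp
  146→166: 20 bp
  166→175: 9 bp
  175→181: 6 bp
  181→188: 7 bp
  188→195: 7 bp
  195→205: 10 bp
  205→216: 11 bp
  216→228: 12 bp
  228→234: 6 bp
  234→243: 9 bp
  243→259: 16 bp
  259→264: 5 bp
  264→283: 19 bp
  283→2 (wrap): 293-283+2 = 12 bp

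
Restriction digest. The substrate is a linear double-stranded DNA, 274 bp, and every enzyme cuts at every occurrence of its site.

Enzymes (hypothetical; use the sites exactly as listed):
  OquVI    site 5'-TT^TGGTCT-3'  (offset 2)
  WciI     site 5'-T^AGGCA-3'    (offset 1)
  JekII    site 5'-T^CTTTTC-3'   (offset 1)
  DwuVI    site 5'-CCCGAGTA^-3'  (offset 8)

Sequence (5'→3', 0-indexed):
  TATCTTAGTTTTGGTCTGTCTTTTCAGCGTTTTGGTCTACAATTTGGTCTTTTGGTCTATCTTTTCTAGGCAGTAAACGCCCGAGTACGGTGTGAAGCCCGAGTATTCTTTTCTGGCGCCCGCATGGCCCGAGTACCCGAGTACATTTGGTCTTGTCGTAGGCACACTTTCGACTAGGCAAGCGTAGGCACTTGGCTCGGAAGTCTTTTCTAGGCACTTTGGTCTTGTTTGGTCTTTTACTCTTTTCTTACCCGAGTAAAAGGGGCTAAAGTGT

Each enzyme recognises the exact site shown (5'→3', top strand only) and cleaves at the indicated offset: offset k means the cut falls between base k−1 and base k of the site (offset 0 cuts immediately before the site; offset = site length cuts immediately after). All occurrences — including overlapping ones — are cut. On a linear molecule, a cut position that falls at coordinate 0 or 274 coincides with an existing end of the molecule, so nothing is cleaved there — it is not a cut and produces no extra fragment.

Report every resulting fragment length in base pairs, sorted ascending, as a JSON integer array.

[2,4,7,7,8,8,8,8,8,10,10,11,12,12,12,13,16,16,17,18,19,20,28]

Scan for sites:
  OquVI (TTTGGTCT, off=2): starts [9, 30, 42, 50, 145, 217, 227] → cuts [11, 32, 44, 52, 147, 219, 229]
  WciI (TAGGCA, off=1): starts [66, 158, 174, 184, 210] → cuts [67, 159, 175, 185, 211]
  JekII (TCTTTTC, off=1): starts [18, 59, 106, 203, 240] → cuts [19, 60, 107, 204, 241]
  DwuVI (CCCGAGTA, off=8): starts [79, 97, 127, 135, 250] → cuts [87, 105, 135, 143, 258]

All cut coordinates (distinct, sorted): [11, 19, 32, 44, 52, 60, 67, 87, 105, 107, 135, 143, 147, 159, 175, 185, 204, 211, 219, 229, 241, 258]

Fragment lengths:
  [0,11): 11 bp
  [11,19): 8 bp
  [19,32): 13 bp
  [32,44): 12 bp
  [44,52): 8 bp
  [52,60): 8 bp
  [60,67): 7 bp
  [67,87): 20 bp
  [87,105): 18 bp
  [105,107): 2 bp
  [107,135): 28 bp
  [135,143): 8 bp
  [143,147): 4 bp
  [147,159): 12 bp
  [159,175): 16 bp
  [175,185): 10 bp
  [185,204): 19 bp
  [204,211): 7 bp
  [211,219): 8 bp
  [219,229): 10 bp
  [229,241): 12 bp
  [241,258): 17 bp
  [258,274): 16 bp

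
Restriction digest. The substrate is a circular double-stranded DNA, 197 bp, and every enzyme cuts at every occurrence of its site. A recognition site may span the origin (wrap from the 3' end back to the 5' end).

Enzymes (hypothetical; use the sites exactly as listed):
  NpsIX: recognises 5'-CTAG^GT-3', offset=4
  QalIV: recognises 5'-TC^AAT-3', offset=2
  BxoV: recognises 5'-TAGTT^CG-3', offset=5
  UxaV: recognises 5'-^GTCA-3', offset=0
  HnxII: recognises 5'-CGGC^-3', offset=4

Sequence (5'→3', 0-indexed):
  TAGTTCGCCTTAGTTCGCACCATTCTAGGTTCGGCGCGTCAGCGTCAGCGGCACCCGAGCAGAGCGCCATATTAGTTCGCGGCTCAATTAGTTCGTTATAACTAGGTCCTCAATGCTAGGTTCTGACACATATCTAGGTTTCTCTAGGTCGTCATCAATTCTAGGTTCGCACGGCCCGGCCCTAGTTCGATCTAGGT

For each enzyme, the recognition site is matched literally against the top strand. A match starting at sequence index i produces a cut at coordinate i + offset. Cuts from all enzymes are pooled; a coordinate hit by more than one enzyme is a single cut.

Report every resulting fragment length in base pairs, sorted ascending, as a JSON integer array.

Per-enzyme occurrences:
  NpsIX CTAGGT/4: at [24, 101, 115, 133, 143, 160, 191] ⇒ [28, 105, 119, 137, 147, 164, 195]
  QalIV TCAAT/2: at [83, 109, 154] ⇒ [85, 111, 156]
  BxoV TAGTTCG/5: at [0, 10, 72, 88, 182] ⇒ [5, 15, 77, 93, 187]
  UxaV GTCA/0: at [37, 43, 150] ⇒ [37, 43, 150]
  HnxII CGGC/4: at [31, 48, 79, 171, 176] ⇒ [35, 52, 83, 175, 180]

All cut coordinates (distinct, sorted): [5, 15, 28, 35, 37, 43, 52, 77, 83, 85, 93, 105, 111, 119, 137, 147, 150, 156, 164, 175, 180, 187, 195]

Fragments:
  5→15: 10 bp
  15→28: 13 bp
  28→35: 7 bp
  35→37: 2 bp
  37→43: 6 bp
  43→52: 9 bp
  52→77: 25 bp
  77→83: 6 bp
  83→85: 2 bp
  85→93: 8 bp
  93→105: 12 bp
  105→111: 6 bp
  111→119: 8 bp
  119→137: 18 bp
  137→147: 10 bp
  147→150: 3 bp
  150→156: 6 bp
  156→164: 8 bp
  164→175: 11 bp
  175→180: 5 bp
  180→187: 7 bp
  187→195: 8 bp
  195→5 (wrap): 197-195+5 = 7 bp

[2,2,3,5,6,6,6,6,7,7,7,8,8,8,8,9,10,10,11,12,13,18,25]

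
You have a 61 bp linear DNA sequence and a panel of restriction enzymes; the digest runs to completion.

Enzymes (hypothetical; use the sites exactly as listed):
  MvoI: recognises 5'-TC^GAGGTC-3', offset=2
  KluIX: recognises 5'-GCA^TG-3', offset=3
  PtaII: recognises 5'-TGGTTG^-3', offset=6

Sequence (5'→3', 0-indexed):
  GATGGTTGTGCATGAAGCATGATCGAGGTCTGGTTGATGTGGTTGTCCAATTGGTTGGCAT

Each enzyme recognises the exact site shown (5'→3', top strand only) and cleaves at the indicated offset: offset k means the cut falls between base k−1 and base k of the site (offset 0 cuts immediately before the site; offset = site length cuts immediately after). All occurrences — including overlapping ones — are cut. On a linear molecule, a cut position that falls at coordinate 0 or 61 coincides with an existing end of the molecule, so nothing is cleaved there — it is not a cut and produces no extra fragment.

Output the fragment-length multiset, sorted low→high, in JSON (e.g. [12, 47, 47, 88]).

[4,4,5,7,8,9,12,12]

Site scan:
  MvoI (TCGAGGTC, off=2): starts [22] → cuts [24]
  KluIX (GCATG, off=3): starts [9, 16] → cuts [12, 19]
  PtaII (TGGTTG, off=6): starts [2, 30, 39, 51] → cuts [8, 36, 45, 57]

Pooled cuts: [8, 12, 19, 24, 36, 45, 57]

Fragments:
  [0,8): 8 bp
  [8,12): 4 bp
  [12,19): 7 bp
  [19,24): 5 bp
  [24,36): 12 bp
  [36,45): 9 bp
  [45,57): 12 bp
  [57,61): 4 bp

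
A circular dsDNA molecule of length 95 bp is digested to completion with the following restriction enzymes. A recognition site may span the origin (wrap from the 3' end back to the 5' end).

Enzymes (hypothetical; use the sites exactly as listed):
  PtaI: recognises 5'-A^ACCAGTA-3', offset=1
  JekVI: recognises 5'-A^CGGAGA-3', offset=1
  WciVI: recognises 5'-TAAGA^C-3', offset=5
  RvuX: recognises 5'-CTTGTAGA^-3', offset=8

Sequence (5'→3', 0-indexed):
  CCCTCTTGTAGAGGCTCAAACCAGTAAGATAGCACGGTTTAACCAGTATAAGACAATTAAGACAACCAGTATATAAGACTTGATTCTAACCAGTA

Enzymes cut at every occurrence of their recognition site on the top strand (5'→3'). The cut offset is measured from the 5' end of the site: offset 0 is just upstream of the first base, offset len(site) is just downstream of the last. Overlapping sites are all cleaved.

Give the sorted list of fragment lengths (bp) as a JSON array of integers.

Scan for sites:
  PtaI AACCAGTA/1: at [18, 40, 63, 87] ⇒ [19, 41, 64, 88]
  JekVI (ACGGAGA, off=1): no sites
  WciVI TAAGAC/5: at [48, 57, 73] ⇒ [53, 62, 78]
  RvuX CTTGTAGA/8: at [4] ⇒ [12]

Pooled cuts: [12, 19, 41, 53, 62, 64, 78, 88]

Fragments:
  12→19: 7 bp
  19→41: 22 bp
  41→53: 12 bp
  53→62: 9 bp
  62→64: 2 bp
  64→78: 14 bp
  78→88: 10 bp
  88→12 (wrap): 95-88+12 = 19 bp

[2,7,9,10,12,14,19,22]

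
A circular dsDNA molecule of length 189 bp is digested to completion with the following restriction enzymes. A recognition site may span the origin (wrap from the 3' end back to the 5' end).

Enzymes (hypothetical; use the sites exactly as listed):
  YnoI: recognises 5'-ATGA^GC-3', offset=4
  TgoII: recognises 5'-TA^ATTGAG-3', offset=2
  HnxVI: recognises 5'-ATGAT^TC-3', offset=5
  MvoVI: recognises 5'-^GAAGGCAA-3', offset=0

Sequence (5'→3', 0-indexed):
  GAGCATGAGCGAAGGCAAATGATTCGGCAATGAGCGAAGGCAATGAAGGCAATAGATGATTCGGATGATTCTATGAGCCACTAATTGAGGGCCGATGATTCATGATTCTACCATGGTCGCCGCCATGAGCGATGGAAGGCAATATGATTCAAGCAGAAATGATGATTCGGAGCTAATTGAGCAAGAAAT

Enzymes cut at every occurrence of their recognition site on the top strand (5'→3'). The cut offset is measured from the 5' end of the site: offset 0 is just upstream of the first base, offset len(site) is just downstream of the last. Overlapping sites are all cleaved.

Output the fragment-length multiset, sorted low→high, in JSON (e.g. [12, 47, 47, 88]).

Per-enzyme occurrences:
  YnoI ATGAGC/4: at [4, 29, 72, 124, 187] ⇒ [2, 8, 33, 76, 128]
  TgoII TAATTGAG/2: at [81, 173] ⇒ [83, 175]
  HnxVI ATGATTC/5: at [18, 55, 64, 94, 101, 143, 161] ⇒ [23, 60, 69, 99, 106, 148, 166]
  MvoVI GAAGGCAA/0: at [10, 35, 44, 134] ⇒ [10, 35, 44, 134]

Pooled cuts: [2, 8, 10, 23, 33, 35, 44, 60, 69, 76, 83, 99, 106, 128, 134, 148, 166, 175]

Fragments:
  2→8: 6 bp
  8→10: 2 bp
  10→23: 13 bp
  23→33: 10 bp
  33→35: 2 bp
  35→44: 9 bp
  44→60: 16 bp
  60→69: 9 bp
  69→76: 7 bp
  76→83: 7 bp
  83→99: 16 bp
  99→106: 7 bp
  106→128: 22 bp
  128→134: 6 bp
  134→148: 14 bp
  148→166: 18 bp
  166→175: 9 bp
  175→2 (wrap): 189-175+2 = 16 bp

[2,2,6,6,7,7,7,9,9,9,10,13,14,16,16,16,18,22]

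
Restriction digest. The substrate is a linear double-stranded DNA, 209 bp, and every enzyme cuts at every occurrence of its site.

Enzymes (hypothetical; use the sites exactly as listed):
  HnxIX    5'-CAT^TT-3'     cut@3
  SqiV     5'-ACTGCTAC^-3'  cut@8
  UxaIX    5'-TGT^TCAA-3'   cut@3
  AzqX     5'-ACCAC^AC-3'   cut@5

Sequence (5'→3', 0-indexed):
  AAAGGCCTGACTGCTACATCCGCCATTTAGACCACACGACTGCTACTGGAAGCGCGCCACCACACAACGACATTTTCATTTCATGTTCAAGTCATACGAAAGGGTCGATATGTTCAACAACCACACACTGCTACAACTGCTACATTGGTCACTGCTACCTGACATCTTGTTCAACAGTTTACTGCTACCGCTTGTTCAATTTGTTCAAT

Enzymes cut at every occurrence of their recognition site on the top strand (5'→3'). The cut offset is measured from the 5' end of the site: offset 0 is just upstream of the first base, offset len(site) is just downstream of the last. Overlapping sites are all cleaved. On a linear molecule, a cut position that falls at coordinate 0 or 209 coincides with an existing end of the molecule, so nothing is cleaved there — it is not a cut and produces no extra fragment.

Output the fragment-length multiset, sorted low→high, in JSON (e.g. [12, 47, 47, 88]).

[5,6,7,7,9,9,9,9,10,10,11,11,12,15,17,17,18,27]

Per-enzyme occurrences:
  HnxIX (CATTT, off=3): starts [23, 70, 76] → cuts [26, 73, 79]
  SqiV (ACTGCTAC, off=8): starts [9, 38, 126, 135, 150, 180] → cuts [17, 46, 134, 143, 158, 188]
  UxaIX (TGTTCAA, off=3): starts [83, 110, 167, 192, 201] → cuts [86, 113, 170, 195, 204]
  AzqX (ACCACAC, off=5): starts [30, 58, 119] → cuts [35, 63, 124]

Pooled cuts: [17, 26, 35, 46, 63, 73, 79, 86, 113, 124, 134, 143, 158, 170, 188, 195, 204]

Fragment lengths:
  [0,17): 17 bp
  [17,26): 9 bp
  [26,35): 9 bp
  [35,46): 11 bp
  [46,63): 17 bp
  [63,73): 10 bp
  [73,79): 6 bp
  [79,86): 7 bp
  [86,113): 27 bp
  [113,124): 11 bp
  [124,134): 10 bp
  [134,143): 9 bp
  [143,158): 15 bp
  [158,170): 12 bp
  [170,188): 18 bp
  [188,195): 7 bp
  [195,204): 9 bp
  [204,209): 5 bp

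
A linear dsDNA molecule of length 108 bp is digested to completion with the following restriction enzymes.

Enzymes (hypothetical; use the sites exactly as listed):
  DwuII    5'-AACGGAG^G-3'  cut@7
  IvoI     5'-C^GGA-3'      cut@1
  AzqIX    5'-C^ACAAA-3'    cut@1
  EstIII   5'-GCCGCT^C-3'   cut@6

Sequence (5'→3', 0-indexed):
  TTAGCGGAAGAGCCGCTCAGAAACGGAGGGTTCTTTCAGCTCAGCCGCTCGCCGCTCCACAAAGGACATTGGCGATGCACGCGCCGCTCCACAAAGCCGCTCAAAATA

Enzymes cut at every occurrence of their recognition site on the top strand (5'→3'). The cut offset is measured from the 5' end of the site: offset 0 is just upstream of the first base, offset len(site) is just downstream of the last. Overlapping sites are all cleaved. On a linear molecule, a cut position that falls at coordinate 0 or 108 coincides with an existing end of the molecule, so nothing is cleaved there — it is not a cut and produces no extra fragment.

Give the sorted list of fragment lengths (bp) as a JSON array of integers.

Scan for sites:
  DwuII (AACGGAGG, off=7): starts [21] → cuts [28]
  IvoI (CGGA, off=1): starts [4, 23] → cuts [5, 24]
  AzqIX (CACAAA, off=1): starts [57, 89] → cuts [58, 90]
  EstIII (GCCGCTC, off=6): starts [11, 43, 50, 82, 95] → cuts [17, 49, 56, 88, 101]

All cut coordinates (distinct, sorted): [5, 17, 24, 28, 49, 56, 58, 88, 90, 101]

Fragments:
  [0,5): 5 bp
  [5,17): 12 bp
  [17,24): 7 bp
  [24,28): 4 bp
  [28,49): 21 bp
  [49,56): 7 bp
  [56,58): 2 bp
  [58,88): 30 bp
  [88,90): 2 bp
  [90,101): 11 bp
  [101,108): 7 bp

[2,2,4,5,7,7,7,11,12,21,30]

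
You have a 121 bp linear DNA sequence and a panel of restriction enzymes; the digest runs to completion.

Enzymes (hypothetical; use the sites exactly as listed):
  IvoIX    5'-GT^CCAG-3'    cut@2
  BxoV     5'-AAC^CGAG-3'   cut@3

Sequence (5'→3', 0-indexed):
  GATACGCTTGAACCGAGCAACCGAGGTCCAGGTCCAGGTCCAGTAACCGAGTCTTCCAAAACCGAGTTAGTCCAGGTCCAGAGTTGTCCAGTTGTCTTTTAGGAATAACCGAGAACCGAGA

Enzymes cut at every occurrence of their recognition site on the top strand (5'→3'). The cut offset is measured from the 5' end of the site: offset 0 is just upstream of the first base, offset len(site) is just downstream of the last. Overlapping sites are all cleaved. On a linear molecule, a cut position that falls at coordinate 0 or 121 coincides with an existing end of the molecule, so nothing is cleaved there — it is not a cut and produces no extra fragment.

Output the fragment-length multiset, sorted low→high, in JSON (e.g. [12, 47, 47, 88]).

Site scan:
  IvoIX GTCCAG/2: at [25, 31, 37, 69, 75, 85] ⇒ [27, 33, 39, 71, 77, 87]
  BxoV AACCGAG/3: at [10, 18, 44, 59, 106, 113] ⇒ [13, 21, 47, 62, 109, 116]

All cut coordinates (distinct, sorted): [13, 21, 27, 33, 39, 47, 62, 71, 77, 87, 109, 116]

Fragment lengths:
  [0,13): 13 bp
  [13,21): 8 bp
  [21,27): 6 bp
  [27,33): 6 bp
  [33,39): 6 bp
  [39,47): 8 bp
  [47,62): 15 bp
  [62,71): 9 bp
  [71,77): 6 bp
  [77,87): 10 bp
  [87,109): 22 bp
  [109,116): 7 bp
  [116,121): 5 bp

[5,6,6,6,6,7,8,8,9,10,13,15,22]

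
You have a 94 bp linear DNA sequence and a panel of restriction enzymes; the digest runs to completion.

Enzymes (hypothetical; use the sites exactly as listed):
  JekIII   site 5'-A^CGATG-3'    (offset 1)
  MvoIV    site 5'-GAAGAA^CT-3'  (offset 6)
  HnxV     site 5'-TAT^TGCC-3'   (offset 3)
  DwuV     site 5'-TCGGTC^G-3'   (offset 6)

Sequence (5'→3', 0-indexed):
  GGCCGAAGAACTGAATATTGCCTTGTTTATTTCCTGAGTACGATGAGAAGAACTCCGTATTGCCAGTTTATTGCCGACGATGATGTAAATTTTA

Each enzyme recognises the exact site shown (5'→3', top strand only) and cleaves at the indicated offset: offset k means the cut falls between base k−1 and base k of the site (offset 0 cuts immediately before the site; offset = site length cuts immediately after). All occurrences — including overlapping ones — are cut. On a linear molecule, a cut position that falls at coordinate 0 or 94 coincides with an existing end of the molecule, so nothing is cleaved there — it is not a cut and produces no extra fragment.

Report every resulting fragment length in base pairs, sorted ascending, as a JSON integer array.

[6,8,8,10,11,12,17,22]

Scan for sites:
  JekIII (ACGATG, off=1): starts [39, 76] → cuts [40, 77]
  MvoIV (GAAGAACT, off=6): starts [4, 46] → cuts [10, 52]
  HnxV (TATTGCC, off=3): starts [15, 57, 68] → cuts [18, 60, 71]
  DwuV (TCGGTCG, off=6): no sites

Pooled cuts: [10, 18, 40, 52, 60, 71, 77]

Fragments:
  [0,10): 10 bp
  [10,18): 8 bp
  [18,40): 22 bp
  [40,52): 12 bp
  [52,60): 8 bp
  [60,71): 11 bp
  [71,77): 6 bp
  [77,94): 17 bp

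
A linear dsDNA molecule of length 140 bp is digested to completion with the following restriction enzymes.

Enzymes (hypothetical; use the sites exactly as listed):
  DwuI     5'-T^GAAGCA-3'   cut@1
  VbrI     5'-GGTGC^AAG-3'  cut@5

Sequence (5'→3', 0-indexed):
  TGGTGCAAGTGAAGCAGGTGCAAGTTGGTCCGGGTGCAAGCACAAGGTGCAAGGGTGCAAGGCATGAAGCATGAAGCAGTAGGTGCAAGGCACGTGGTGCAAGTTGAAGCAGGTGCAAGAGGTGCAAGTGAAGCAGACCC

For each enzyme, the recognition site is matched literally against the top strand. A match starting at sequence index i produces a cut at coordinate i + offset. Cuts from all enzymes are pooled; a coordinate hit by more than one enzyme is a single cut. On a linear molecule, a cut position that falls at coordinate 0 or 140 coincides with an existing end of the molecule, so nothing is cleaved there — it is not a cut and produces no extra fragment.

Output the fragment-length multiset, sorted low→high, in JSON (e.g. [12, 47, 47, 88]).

[4,4,5,6,7,7,8,9,11,11,11,13,14,14,16]

Scan for sites:
  DwuI TGAAGCA/1: at [9, 64, 71, 104, 128] ⇒ [10, 65, 72, 105, 129]
  VbrI GGTGCAAG/5: at [1, 16, 32, 45, 53, 81, 95, 111, 120] ⇒ [6, 21, 37, 50, 58, 86, 100, 116, 125]

Pooled cuts: [6, 10, 21, 37, 50, 58, 65, 72, 86, 100, 105, 116, 125, 129]

Fragment lengths:
  [0,6): 6 bp
  [6,10): 4 bp
  [10,21): 11 bp
  [21,37): 16 bp
  [37,50): 13 bp
  [50,58): 8 bp
  [58,65): 7 bp
  [65,72): 7 bp
  [72,86): 14 bp
  [86,100): 14 bp
  [100,105): 5 bp
  [105,116): 11 bp
  [116,125): 9 bp
  [125,129): 4 bp
  [129,140): 11 bp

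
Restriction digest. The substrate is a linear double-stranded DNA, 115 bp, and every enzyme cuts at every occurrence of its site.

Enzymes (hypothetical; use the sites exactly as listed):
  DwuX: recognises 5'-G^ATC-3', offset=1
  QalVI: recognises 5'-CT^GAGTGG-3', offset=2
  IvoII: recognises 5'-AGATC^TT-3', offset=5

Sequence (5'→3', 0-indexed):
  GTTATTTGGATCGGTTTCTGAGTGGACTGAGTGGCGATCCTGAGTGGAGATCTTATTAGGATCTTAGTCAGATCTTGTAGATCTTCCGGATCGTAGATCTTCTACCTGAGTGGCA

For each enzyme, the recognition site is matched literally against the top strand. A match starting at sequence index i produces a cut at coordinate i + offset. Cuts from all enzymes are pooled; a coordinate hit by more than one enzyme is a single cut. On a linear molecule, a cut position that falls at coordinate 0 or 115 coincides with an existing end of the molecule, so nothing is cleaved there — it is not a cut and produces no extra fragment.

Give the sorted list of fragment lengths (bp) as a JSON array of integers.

Site scan:
  DwuX (GATC, off=1): starts [8, 35, 48, 59, 70, 79, 88, 95] → cuts [9, 36, 49, 60, 71, 80, 89, 96]
  QalVI (CTGAGTGG, off=2): starts [17, 26, 39, 105] → cuts [19, 28, 41, 107]
  IvoII (AGATCTT, off=5): starts [47, 69, 78, 94] → cuts [52, 74, 83, 99]

Pooled cuts: [9, 19, 28, 36, 41, 49, 52, 60, 71, 74, 80, 83, 89, 96, 99, 107]

Fragments:
  [0,9): 9 bp
  [9,19): 10 bp
  [19,28): 9 bp
  [28,36): 8 bp
  [36,41): 5 bp
  [41,49): 8 bp
  [49,52): 3 bp
  [52,60): 8 bp
  [60,71): 11 bp
  [71,74): 3 bp
  [74,80): 6 bp
  [80,83): 3 bp
  [83,89): 6 bp
  [89,96): 7 bp
  [96,99): 3 bp
  [99,107): 8 bp
  [107,115): 8 bp

[3,3,3,3,5,6,6,7,8,8,8,8,8,9,9,10,11]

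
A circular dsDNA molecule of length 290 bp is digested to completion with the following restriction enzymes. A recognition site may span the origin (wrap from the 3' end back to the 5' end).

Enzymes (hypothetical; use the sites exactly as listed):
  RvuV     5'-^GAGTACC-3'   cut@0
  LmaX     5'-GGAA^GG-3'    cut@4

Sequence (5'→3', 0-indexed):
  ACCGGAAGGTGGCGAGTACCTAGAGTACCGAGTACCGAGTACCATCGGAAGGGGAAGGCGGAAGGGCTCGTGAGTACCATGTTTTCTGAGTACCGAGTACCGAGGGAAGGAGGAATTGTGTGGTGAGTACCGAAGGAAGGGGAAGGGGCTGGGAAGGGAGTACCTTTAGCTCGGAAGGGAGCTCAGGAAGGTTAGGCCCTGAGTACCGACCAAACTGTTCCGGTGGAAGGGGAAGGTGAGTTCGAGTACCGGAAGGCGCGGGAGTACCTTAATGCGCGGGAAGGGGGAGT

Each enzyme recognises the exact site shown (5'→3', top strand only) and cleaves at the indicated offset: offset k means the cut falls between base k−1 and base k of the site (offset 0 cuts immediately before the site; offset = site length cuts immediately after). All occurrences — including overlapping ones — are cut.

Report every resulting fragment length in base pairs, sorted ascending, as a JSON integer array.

Site scan:
  RvuV (GAGTACC, off=0): starts [13, 22, 29, 36, 71, 87, 94, 124, 157, 200, 243, 261, 286] → cuts [13, 22, 29, 36, 71, 87, 94, 124, 157, 200, 243, 261, 286]
  LmaX (GGAAGG, off=4): starts [3, 46, 52, 59, 104, 134, 140, 151, 172, 185, 224, 230, 250, 278] → cuts [7, 50, 56, 63, 108, 138, 144, 155, 176, 189, 228, 234, 254, 282]

All cut coordinates (distinct, sorted): [7, 13, 22, 29, 36, 50, 56, 63, 71, 87, 94, 108, 124, 138, 144, 155, 157, 176, 189, 200, 228, 234, 243, 254, 261, 282, 286]

Fragment lengths:
  7→13: 6 bp
  13→22: 9 bp
  22→29: 7 bp
  29→36: 7 bp
  36→50: 14 bp
  50→56: 6 bp
  56→63: 7 bp
  63→71: 8 bp
  71→87: 16 bp
  87→94: 7 bp
  94→108: 14 bp
  108→124: 16 bp
  124→138: 14 bp
  138→144: 6 bp
  144→155: 11 bp
  155→157: 2 bp
  157→176: 19 bp
  176→189: 13 bp
  189→200: 11 bp
  200→228: 28 bp
  228→234: 6 bp
  234→243: 9 bp
  243→254: 11 bp
  254→261: 7 bp
  261→282: 21 bp
  282→286: 4 bp
  286→7 (wrap): 290-286+7 = 11 bp

[2,4,6,6,6,6,7,7,7,7,7,8,9,9,11,11,11,11,13,14,14,14,16,16,19,21,28]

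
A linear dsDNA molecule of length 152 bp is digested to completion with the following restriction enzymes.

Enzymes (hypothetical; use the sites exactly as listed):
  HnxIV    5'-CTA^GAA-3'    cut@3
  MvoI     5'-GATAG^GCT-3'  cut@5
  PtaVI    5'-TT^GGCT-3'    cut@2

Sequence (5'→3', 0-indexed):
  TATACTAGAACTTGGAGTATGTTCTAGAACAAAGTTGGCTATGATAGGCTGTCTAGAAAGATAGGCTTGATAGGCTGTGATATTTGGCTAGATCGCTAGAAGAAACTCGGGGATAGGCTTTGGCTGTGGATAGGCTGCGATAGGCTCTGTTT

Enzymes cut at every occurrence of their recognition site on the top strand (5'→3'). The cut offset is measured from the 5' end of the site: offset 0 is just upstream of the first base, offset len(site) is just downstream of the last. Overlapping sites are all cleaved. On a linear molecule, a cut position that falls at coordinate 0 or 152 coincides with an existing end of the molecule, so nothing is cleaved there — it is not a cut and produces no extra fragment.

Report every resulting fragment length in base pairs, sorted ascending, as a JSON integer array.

Scan for sites:
  HnxIV CTAGAA/3: at [4, 23, 52, 95] ⇒ [7, 26, 55, 98]
  MvoI GATAGGCT/5: at [42, 59, 68, 111, 128, 138] ⇒ [47, 64, 73, 116, 133, 143]
  PtaVI TTGGCT/2: at [34, 83, 119] ⇒ [36, 85, 121]

Pooled cuts: [7, 26, 36, 47, 55, 64, 73, 85, 98, 116, 121, 133, 143]

Fragments:
  [0,7): 7 bp
  [7,26): 19 bp
  [26,36): 10 bp
  [36,47): 11 bp
  [47,55): 8 bp
  [55,64): 9 bp
  [64,73): 9 bp
  [73,85): 12 bp
  [85,98): 13 bp
  [98,116): 18 bp
  [116,121): 5 bp
  [121,133): 12 bp
  [133,143): 10 bp
  [143,152): 9 bp

[5,7,8,9,9,9,10,10,11,12,12,13,18,19]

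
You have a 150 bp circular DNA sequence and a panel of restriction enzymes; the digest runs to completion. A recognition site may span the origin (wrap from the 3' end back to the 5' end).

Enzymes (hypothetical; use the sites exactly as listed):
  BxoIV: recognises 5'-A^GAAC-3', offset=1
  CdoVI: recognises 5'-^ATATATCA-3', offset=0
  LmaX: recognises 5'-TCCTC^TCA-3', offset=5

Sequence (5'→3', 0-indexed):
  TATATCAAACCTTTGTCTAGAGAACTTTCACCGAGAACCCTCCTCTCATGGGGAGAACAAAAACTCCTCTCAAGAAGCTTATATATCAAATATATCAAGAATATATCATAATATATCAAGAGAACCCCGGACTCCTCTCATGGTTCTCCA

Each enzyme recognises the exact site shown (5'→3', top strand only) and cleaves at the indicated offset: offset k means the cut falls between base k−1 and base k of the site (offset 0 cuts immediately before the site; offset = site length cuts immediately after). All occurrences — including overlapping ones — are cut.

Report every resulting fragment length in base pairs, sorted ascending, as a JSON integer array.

[9,9,10,11,11,11,11,12,13,15,16,22]

Site scan:
  BxoIV (AGAAC, off=1): starts [20, 33, 53, 120] → cuts [21, 34, 54, 121]
  CdoVI (ATATATCA, off=0): starts [80, 89, 100, 110, 149] → cuts [80, 89, 100, 110, 149]
  LmaX (TCCTCTCA, off=5): starts [40, 64, 132] → cuts [45, 69, 137]

Pooled cuts: [21, 34, 45, 54, 69, 80, 89, 100, 110, 121, 137, 149]

Fragment lengths:
  21→34: 13 bp
  34→45: 11 bp
  45→54: 9 bp
  54→69: 15 bp
  69→80: 11 bp
  80→89: 9 bp
  89→100: 11 bp
  100→110: 10 bp
  110→121: 11 bp
  121→137: 16 bp
  137→149: 12 bp
  149→21 (wrap): 150-149+21 = 22 bp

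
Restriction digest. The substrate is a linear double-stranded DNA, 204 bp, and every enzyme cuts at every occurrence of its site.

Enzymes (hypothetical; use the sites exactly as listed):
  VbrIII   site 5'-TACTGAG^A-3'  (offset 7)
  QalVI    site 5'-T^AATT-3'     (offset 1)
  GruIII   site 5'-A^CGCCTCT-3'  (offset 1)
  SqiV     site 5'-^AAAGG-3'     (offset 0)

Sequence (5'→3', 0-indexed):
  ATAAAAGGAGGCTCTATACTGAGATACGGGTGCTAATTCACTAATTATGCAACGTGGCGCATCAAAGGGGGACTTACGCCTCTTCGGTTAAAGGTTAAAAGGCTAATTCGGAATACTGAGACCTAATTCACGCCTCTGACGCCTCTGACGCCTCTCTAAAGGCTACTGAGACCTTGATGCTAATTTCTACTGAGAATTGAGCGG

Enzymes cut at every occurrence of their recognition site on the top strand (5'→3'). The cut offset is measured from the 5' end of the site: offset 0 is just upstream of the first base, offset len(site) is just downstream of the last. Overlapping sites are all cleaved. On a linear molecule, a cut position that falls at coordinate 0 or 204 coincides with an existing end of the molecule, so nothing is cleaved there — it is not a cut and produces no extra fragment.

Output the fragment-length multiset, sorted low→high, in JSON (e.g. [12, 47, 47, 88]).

Site scan:
  VbrIII TACTGAGA/7: at [16, 113, 163, 187] ⇒ [23, 120, 170, 194]
  QalVI TAATT/1: at [33, 41, 103, 123, 180] ⇒ [34, 42, 104, 124, 181]
  GruIII ACGCCTCT/1: at [75, 129, 138, 147] ⇒ [76, 130, 139, 148]
  SqiV AAAGG/0: at [3, 63, 89, 97, 157] ⇒ [3, 63, 89, 97, 157]

All cut coordinates (distinct, sorted): [3, 23, 34, 42, 63, 76, 89, 97, 104, 120, 124, 130, 139, 148, 157, 170, 181, 194]

Fragments:
  [0,3): 3 bp
  [3,23): 20 bp
  [23,34): 11 bp
  [34,42): 8 bp
  [42,63): 21 bp
  [63,76): 13 bp
  [76,89): 13 bp
  [89,97): 8 bp
  [97,104): 7 bp
  [104,120): 16 bp
  [120,124): 4 bp
  [124,130): 6 bp
  [130,139): 9 bp
  [139,148): 9 bp
  [148,157): 9 bp
  [157,170): 13 bp
  [170,181): 11 bp
  [181,194): 13 bp
  [194,204): 10 bp

[3,4,6,7,8,8,9,9,9,10,11,11,13,13,13,13,16,20,21]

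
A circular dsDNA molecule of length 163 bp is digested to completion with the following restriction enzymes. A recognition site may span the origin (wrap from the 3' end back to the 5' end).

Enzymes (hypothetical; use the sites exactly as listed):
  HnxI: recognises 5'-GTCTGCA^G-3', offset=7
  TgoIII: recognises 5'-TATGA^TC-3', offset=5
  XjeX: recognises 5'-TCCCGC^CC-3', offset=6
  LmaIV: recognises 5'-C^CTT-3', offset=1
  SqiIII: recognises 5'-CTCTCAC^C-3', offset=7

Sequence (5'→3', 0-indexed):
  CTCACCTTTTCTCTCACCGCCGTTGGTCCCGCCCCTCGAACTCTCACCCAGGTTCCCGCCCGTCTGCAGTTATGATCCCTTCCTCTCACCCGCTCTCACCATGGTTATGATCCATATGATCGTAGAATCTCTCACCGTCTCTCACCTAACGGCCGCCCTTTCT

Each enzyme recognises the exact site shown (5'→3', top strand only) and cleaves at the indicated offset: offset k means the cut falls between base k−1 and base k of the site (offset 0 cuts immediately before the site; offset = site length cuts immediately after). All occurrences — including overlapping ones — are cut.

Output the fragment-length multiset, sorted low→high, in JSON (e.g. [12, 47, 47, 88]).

Site scan:
  HnxI GTCTGCAG/7: at [61] ⇒ [68]
  TgoIII TATGATC/5: at [70, 105, 114] ⇒ [75, 110, 119]
  XjeX TCCCGCCC/6: at [26, 53] ⇒ [32, 59]
  LmaIV CCTT/1: at [4, 77, 156] ⇒ [5, 78, 157]
  SqiIII CTCTCACC/7: at [10, 40, 82, 92, 128, 138, 161] ⇒ [5, 17, 47, 89, 99, 135, 145]

Pooled cuts: [5, 17, 32, 47, 59, 68, 75, 78, 89, 99, 110, 119, 135, 145, 157]

Fragment lengths:
  5→17: 12 bp
  17→32: 15 bp
  32→47: 15 bp
  47→59: 12 bp
  59→68: 9 bp
  68→75: 7 bp
  75→78: 3 bp
  78→89: 11 bp
  89→99: 10 bp
  99→110: 11 bp
  110→119: 9 bp
  119→135: 16 bp
  135→145: 10 bp
  145→157: 12 bp
  157→5 (wrap): 163-157+5 = 11 bp

[3,7,9,9,10,10,11,11,11,12,12,12,15,15,16]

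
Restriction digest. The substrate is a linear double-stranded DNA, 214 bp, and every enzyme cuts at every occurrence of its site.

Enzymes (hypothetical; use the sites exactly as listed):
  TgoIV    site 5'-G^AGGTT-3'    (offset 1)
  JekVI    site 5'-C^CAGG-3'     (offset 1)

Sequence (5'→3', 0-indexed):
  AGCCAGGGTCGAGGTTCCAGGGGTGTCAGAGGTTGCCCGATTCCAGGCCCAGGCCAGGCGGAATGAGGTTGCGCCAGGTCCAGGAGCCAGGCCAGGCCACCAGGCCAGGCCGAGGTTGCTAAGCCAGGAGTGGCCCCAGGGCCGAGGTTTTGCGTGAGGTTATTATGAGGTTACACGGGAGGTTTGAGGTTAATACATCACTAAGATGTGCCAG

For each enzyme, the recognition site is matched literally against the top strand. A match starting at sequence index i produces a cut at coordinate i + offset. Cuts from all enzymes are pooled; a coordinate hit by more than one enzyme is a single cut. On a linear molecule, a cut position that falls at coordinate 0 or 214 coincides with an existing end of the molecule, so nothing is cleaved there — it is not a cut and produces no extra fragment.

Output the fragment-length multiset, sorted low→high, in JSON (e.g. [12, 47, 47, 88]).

Site scan:
  TgoIV GAGGTT/1: at [10, 28, 64, 111, 143, 155, 166, 178, 185] ⇒ [11, 29, 65, 112, 144, 156, 167, 179, 186]
  JekVI CCAGG/1: at [2, 16, 42, 48, 53, 73, 79, 86, 91, 99, 104, 123, 135] ⇒ [3, 17, 43, 49, 54, 74, 80, 87, 92, 100, 105, 124, 136]

Pooled cuts: [3, 11, 17, 29, 43, 49, 54, 65, 74, 80, 87, 92, 100, 105, 112, 124, 136, 144, 156, 167, 179, 186]

Fragment lengths:
  [0,3): 3 bp
  [3,11): 8 bp
  [11,17): 6 bp
  [17,29): 12 bp
  [29,43): 14 bp
  [43,49): 6 bp
  [49,54): 5 bp
  [54,65): 11 bp
  [65,74): 9 bp
  [74,80): 6 bp
  [80,87): 7 bp
  [87,92): 5 bp
  [92,100): 8 bp
  [100,105): 5 bp
  [105,112): 7 bp
  [112,124): 12 bp
  [124,136): 12 bp
  [136,144): 8 bp
  [144,156): 12 bp
  [156,167): 11 bp
  [167,179): 12 bp
  [179,186): 7 bp
  [186,214): 28 bp

[3,5,5,5,6,6,6,7,7,7,8,8,8,9,11,11,12,12,12,12,12,14,28]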